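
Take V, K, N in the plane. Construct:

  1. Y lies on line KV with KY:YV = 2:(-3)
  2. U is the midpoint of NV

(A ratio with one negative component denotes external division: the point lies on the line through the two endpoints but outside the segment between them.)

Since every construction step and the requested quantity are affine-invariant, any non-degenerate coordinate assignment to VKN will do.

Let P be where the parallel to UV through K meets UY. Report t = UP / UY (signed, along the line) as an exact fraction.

t = 1/3

Choose coordinates V = (0, 0), K = (1, 0), N = (0, 1).
1. Y lies on line KV with KY:YV = 2:(-3) ⇒ Y = (3, 0)
2. U is the midpoint of NV ⇒ U = (0, 1/2)
through K parallel to UV: direction (0, -1/2); meets UY at P = (1, 1/3)
P = U + t·(Y−U) with t = 1/3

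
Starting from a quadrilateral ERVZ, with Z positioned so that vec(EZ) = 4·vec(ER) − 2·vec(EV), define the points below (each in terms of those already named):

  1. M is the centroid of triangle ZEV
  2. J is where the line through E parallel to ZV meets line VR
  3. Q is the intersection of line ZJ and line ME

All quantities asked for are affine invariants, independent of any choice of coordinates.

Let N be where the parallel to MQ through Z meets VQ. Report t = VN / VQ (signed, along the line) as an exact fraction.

Assign E = (0, 0), R = (1, 0), V = (0, 1), Z = (4, -2) — the answer is frame-independent, so this choice is without loss of generality.
1. M is the centroid of triangle ZEV ⇒ M = (4/3, -1/3)
2. J is where the line through E parallel to ZV meets line VR ⇒ J = (4, -3)
3. Q is the intersection of line ZJ and line ME ⇒ Q = (4, -1)
through Z parallel to MQ: direction (8/3, -2/3); meets VQ at N = (8, -3)
N = V + t·(Q−V) with t = 2

t = 2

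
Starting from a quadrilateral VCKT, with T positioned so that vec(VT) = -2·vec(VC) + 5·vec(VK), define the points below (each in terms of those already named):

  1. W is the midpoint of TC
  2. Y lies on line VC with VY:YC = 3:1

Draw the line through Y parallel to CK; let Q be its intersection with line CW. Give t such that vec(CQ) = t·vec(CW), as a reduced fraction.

t = -1/4

Assign V = (0, 0), C = (1, 0), K = (0, 1), T = (-2, 5) — the answer is frame-independent, so this choice is without loss of generality.
1. W is the midpoint of TC ⇒ W = (-1/2, 5/2)
2. Y lies on line VC with VY:YC = 3:1 ⇒ Y = (3/4, 0)
through Y parallel to CK: direction (-1, 1); meets CW at Q = (11/8, -5/8)
Q = C + t·(W−C) with t = -1/4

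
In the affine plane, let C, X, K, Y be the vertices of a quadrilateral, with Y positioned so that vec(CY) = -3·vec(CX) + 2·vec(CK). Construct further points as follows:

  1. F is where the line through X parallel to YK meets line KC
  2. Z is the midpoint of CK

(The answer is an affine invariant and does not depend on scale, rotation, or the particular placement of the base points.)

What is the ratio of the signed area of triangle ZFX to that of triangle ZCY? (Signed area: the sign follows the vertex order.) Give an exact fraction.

Work in coordinates with C = (0, 0), X = (1, 0), K = (0, 1), Y = (-3, 2).
1. F is where the line through X parallel to YK meets line KC ⇒ F = (0, 1/3)
2. Z is the midpoint of CK ⇒ Z = (0, 1/2)
2·[ZFX] = 1/6, 2·[ZCY] = -3/2
[ZFX]:[ZCY] = 1/6:-3/2 = -1/9

[ZFX]:[ZCY] = -1/9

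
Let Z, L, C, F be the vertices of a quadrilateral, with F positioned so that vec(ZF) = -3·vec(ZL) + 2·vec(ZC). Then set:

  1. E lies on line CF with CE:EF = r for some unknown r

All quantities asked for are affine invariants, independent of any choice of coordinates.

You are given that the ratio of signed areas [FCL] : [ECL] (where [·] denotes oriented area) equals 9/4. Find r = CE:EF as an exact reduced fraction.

r = 4/5

Choose coordinates Z = (0, 0), L = (1, 0), C = (0, 1), F = (-3, 2).
1. With CE:EF = r, write λ = r/(r+1) so E = C + λ·(F−C); E is affine-linear in λ
Every point depending on E is an affine combination of E and λ-independent points, so each such coordinate is linear in λ; the λ² term in each signed area is a multiple of (F−C)×(F−C) = 0, so 2·[FCL] and 2·[ECL] are each linear in λ. Evaluating at λ=0 and λ=1:
  2·[FCL] = -2,   2·[ECL] = -2·λ
So [FCL]:[ECL] = (-2) / (-2·λ). Setting this equal to 9/4:
  -2 = 9/4·(-2·λ)  ⇒  λ = 4/9
Then r = λ/(1−λ) = (4/9)/(5/9) = 4/5. Check: with r = 4/5, E = (-4/3, 13/9) and [FCL]:[ECL] = 9/4 as required.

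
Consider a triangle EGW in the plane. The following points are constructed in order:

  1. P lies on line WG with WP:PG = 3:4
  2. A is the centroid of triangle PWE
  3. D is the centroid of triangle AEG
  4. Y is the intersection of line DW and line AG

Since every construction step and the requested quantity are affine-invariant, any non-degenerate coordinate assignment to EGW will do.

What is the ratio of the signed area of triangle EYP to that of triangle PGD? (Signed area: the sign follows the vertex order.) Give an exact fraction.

[EYP]:[PGD] = 27/128

Choose coordinates E = (0, 0), G = (1, 0), W = (0, 1).
1. P lies on line WG with WP:PG = 3:4 ⇒ P = (3/7, 4/7)
2. A is the centroid of triangle PWE ⇒ A = (1/7, 11/21)
3. D is the centroid of triangle AEG ⇒ D = (8/21, 11/63)
4. Y is the intersection of line DW and line AG ⇒ Y = (1/4, 11/24)
2·[EYP] = -3/56, 2·[PGD] = -16/63
[EYP]:[PGD] = -3/56:-16/63 = 27/128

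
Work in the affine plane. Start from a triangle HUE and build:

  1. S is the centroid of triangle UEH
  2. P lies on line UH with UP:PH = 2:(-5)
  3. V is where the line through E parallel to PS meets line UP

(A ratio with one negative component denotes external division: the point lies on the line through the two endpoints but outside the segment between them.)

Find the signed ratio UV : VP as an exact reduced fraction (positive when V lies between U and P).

UV:VP = -9/7

Set H = (0, 0), U = (1, 0), E = (0, 1); any affine frame gives the same invariant.
1. S is the centroid of triangle UEH ⇒ S = (1/3, 1/3)
2. P lies on line UH with UP:PH = 2:(-5) ⇒ P = (5/3, 0)
3. V is where the line through E parallel to PS meets line UP ⇒ V = (4, 0)
V = U + t·(P−U) with t = 9/2, so UV:VP = t:(1−t) = 9/2:-7/2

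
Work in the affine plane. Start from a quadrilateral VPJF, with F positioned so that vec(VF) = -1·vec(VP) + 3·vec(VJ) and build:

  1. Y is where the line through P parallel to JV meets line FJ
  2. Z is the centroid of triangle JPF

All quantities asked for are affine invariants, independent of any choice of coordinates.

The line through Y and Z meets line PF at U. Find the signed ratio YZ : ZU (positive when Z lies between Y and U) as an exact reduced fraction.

YZ:ZU = 5

Set V = (0, 0), P = (1, 0), J = (0, 1), F = (-1, 3); any affine frame gives the same invariant.
1. Y is where the line through P parallel to JV meets line FJ ⇒ Y = (1, -1)
2. Z is the centroid of triangle JPF ⇒ Z = (0, 4/3)
line YZ meets PF at U = (-1/5, 9/5)
Z = Y + t·(U−Y) with t = 5/6, so YZ:ZU = 5/6:1/6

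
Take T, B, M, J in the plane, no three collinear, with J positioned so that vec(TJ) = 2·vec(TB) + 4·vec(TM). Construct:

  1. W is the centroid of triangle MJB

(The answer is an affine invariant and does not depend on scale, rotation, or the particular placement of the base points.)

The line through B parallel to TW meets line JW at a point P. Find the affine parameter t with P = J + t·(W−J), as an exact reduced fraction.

Assign T = (0, 0), B = (1, 0), M = (0, 1), J = (2, 4) — the answer is frame-independent, so this choice is without loss of generality.
1. W is the centroid of triangle MJB ⇒ W = (1, 5/3)
through B parallel to TW: direction (1, 5/3); meets JW at P = (-3/2, -25/6)
P = J + t·(W−J) with t = 7/2

t = 7/2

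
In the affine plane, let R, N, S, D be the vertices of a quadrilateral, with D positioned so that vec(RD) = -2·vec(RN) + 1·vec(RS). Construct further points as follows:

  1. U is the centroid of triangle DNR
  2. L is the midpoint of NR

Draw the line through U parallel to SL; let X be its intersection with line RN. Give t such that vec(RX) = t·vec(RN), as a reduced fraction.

t = -1/6

Choose coordinates R = (0, 0), N = (1, 0), S = (0, 1), D = (-2, 1).
1. U is the centroid of triangle DNR ⇒ U = (-1/3, 1/3)
2. L is the midpoint of NR ⇒ L = (1/2, 0)
through U parallel to SL: direction (1/2, -1); meets RN at X = (-1/6, 0)
X = R + t·(N−R) with t = -1/6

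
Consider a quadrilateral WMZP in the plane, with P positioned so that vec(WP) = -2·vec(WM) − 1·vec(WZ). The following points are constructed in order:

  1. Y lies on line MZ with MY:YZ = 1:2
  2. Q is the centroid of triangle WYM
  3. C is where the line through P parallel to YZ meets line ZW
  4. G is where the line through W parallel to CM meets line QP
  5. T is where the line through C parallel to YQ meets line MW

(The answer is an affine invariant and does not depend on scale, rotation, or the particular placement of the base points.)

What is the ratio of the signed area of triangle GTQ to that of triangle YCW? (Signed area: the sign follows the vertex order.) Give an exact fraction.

Assign W = (0, 0), M = (1, 0), Z = (0, 1), P = (-2, -1) — the answer is frame-independent, so this choice is without loss of generality.
1. Y lies on line MZ with MY:YZ = 1:2 ⇒ Y = (2/3, 1/3)
2. Q is the centroid of triangle WYM ⇒ Q = (5/9, 1/9)
3. C is where the line through P parallel to YZ meets line ZW ⇒ C = (0, -3)
4. G is where the line through W parallel to CM meets line QP ⇒ G = (-3/59, -9/59)
5. T is where the line through C parallel to YQ meets line MW ⇒ T = (3/2, 0)
2·[GTQ] = 56/177, 2·[YCW] = -2
[GTQ]:[YCW] = 56/177:-2 = -28/177

[GTQ]:[YCW] = -28/177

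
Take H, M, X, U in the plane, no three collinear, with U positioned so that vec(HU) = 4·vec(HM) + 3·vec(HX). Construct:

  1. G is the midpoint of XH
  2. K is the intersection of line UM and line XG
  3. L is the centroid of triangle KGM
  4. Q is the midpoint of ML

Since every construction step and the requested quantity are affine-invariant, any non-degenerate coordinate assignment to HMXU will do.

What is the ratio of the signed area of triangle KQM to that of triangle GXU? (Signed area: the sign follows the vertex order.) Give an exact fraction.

[KQM]:[GXU] = 1/8

Work in coordinates with H = (0, 0), M = (1, 0), X = (0, 1), U = (4, 3).
1. G is the midpoint of XH ⇒ G = (0, 1/2)
2. K is the intersection of line UM and line XG ⇒ K = (0, -1)
3. L is the centroid of triangle KGM ⇒ L = (1/3, -1/6)
4. Q is the midpoint of ML ⇒ Q = (2/3, -1/12)
2·[KQM] = -1/4, 2·[GXU] = -2
[KQM]:[GXU] = -1/4:-2 = 1/8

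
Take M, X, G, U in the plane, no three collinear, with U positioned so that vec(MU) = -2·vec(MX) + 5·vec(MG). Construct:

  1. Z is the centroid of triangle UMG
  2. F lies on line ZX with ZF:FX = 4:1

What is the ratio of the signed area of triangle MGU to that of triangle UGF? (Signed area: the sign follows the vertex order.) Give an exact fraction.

[MGU]:[UGF] = 15/11

Assign M = (0, 0), X = (1, 0), G = (0, 1), U = (-2, 5) — the answer is frame-independent, so this choice is without loss of generality.
1. Z is the centroid of triangle UMG ⇒ Z = (-2/3, 2)
2. F lies on line ZX with ZF:FX = 4:1 ⇒ F = (2/3, 2/5)
2·[MGU] = 2, 2·[UGF] = 22/15
[MGU]:[UGF] = 2:22/15 = 15/11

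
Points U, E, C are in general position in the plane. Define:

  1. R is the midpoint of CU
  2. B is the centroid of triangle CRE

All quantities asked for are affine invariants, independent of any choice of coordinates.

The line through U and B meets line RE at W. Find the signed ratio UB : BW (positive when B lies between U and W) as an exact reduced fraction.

Work in coordinates with U = (0, 0), E = (1, 0), C = (0, 1).
1. R is the midpoint of CU ⇒ R = (0, 1/2)
2. B is the centroid of triangle CRE ⇒ B = (1/3, 1/2)
line UB meets RE at W = (1/4, 3/8)
B = U + t·(W−U) with t = 4/3, so UB:BW = 4/3:-1/3

UB:BW = -4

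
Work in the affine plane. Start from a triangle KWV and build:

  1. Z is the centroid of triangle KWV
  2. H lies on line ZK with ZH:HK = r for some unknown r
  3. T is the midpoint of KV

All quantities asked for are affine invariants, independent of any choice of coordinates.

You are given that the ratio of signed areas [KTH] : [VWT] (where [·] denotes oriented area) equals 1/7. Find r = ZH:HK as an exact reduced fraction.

r = 4/3

Set K = (0, 0), W = (1, 0), V = (0, 1); any affine frame gives the same invariant.
1. Z is the centroid of triangle KWV ⇒ Z = (1/3, 1/3)
2. With ZH:HK = r, write λ = r/(r+1) so H = Z + λ·(K−Z); H is affine-linear in λ
3. T is the midpoint of KV ⇒ T = (0, 1/2)
Every point depending on H is an affine combination of H and λ-independent points, so each such coordinate is linear in λ; the λ² term in each signed area is a multiple of (K−Z)×(K−Z) = 0, so 2·[KTH] and 2·[VWT] are each linear in λ. Evaluating at λ=0 and λ=1:
  2·[KTH] = 1/6·λ − 1/6,   2·[VWT] = -1/2
So [KTH]:[VWT] = (1/6·λ − 1/6) / (-1/2). Setting this equal to 1/7:
  1/6·λ − 1/6 = 1/7·(-1/2)  ⇒  λ = 4/7
Then r = λ/(1−λ) = (4/7)/(3/7) = 4/3. Check: with r = 4/3, H = (1/7, 1/7) and [KTH]:[VWT] = 1/7 as required.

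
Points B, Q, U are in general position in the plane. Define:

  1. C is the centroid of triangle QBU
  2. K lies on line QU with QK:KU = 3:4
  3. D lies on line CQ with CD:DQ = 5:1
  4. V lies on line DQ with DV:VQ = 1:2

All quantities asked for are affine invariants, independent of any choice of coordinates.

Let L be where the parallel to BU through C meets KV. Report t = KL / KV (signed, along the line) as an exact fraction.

t = -45/67

Choose coordinates B = (0, 0), Q = (1, 0), U = (0, 1).
1. C is the centroid of triangle QBU ⇒ C = (1/3, 1/3)
2. K lies on line QU with QK:KU = 3:4 ⇒ K = (4/7, 3/7)
3. D lies on line CQ with CD:DQ = 5:1 ⇒ D = (8/9, 1/18)
4. V lies on line DQ with DV:VQ = 1:2 ⇒ V = (25/27, 1/27)
through C parallel to BU: direction (0, 1); meets KV at L = (1/3, 139/201)
L = K + t·(V−K) with t = -45/67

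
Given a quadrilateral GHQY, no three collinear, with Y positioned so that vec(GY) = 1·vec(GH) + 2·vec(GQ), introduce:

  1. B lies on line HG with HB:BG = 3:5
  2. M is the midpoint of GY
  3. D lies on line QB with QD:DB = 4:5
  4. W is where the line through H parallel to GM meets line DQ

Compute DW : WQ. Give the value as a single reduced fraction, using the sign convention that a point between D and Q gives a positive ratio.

DW:WQ = -2/3

Work in coordinates with G = (0, 0), H = (1, 0), Q = (0, 1), Y = (1, 2).
1. B lies on line HG with HB:BG = 3:5 ⇒ B = (5/8, 0)
2. M is the midpoint of GY ⇒ M = (1/2, 1)
3. D lies on line QB with QD:DB = 4:5 ⇒ D = (5/18, 5/9)
4. W is where the line through H parallel to GM meets line DQ ⇒ W = (5/6, -1/3)
W = D + t·(Q−D) with t = -2, so DW:WQ = t:(1−t) = -2:3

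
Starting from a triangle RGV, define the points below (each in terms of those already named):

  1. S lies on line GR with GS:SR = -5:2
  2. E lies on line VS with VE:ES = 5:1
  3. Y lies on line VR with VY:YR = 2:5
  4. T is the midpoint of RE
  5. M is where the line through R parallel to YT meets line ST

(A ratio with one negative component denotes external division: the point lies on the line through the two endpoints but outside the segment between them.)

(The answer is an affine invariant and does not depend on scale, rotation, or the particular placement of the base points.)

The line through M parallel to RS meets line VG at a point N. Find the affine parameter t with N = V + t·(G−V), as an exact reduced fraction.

Choose coordinates R = (0, 0), G = (1, 0), V = (0, 1).
1. S lies on line GR with GS:SR = -5:2 ⇒ S = (-2/3, 0)
2. E lies on line VS with VE:ES = 5:1 ⇒ E = (-5/9, 1/6)
3. Y lies on line VR with VY:YR = 2:5 ⇒ Y = (0, 5/7)
4. T is the midpoint of RE ⇒ T = (-5/18, 1/12)
5. M is where the line through R parallel to YT meets line ST ⇒ M = (5/72, 53/336)
through M parallel to RS: direction (-2/3, 0); meets VG at N = (283/336, 53/336)
N = V + t·(G−V) with t = 283/336

t = 283/336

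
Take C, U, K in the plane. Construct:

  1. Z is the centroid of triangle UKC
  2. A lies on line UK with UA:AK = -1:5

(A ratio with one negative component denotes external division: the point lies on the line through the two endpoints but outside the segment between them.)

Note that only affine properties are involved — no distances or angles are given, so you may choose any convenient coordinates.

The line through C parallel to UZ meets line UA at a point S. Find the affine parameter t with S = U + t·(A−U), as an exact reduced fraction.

Set C = (0, 0), U = (1, 0), K = (0, 1); any affine frame gives the same invariant.
1. Z is the centroid of triangle UKC ⇒ Z = (1/3, 1/3)
2. A lies on line UK with UA:AK = -1:5 ⇒ A = (5/4, -1/4)
through C parallel to UZ: direction (-2/3, 1/3); meets UA at S = (2, -1)
S = U + t·(A−U) with t = 4

t = 4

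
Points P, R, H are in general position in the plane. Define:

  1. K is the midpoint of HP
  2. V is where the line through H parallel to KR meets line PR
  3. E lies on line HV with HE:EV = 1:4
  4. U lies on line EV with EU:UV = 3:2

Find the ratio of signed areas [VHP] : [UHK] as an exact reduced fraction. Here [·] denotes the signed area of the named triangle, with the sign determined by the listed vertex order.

[VHP]:[UHK] = 50/17

Assign P = (0, 0), R = (1, 0), H = (0, 1) — the answer is frame-independent, so this choice is without loss of generality.
1. K is the midpoint of HP ⇒ K = (0, 1/2)
2. V is where the line through H parallel to KR meets line PR ⇒ V = (2, 0)
3. E lies on line HV with HE:EV = 1:4 ⇒ E = (2/5, 4/5)
4. U lies on line EV with EU:UV = 3:2 ⇒ U = (34/25, 8/25)
2·[VHP] = 2, 2·[UHK] = 17/25
[VHP]:[UHK] = 2:17/25 = 50/17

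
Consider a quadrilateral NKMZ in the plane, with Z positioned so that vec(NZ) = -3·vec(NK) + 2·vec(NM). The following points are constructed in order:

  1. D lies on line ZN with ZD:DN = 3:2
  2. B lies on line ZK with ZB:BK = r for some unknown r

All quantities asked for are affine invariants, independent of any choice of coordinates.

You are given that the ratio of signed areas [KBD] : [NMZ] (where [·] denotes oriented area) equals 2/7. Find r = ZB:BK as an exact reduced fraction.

r = 2/5

Work in coordinates with N = (0, 0), K = (1, 0), M = (0, 1), Z = (-3, 2).
1. D lies on line ZN with ZD:DN = 3:2 ⇒ D = (-6/5, 4/5)
2. With ZB:BK = r, write λ = r/(r+1) so B = Z + λ·(K−Z); B is affine-linear in λ
Every point depending on B is an affine combination of B and λ-independent points, so each such coordinate is linear in λ; the λ² term in each signed area is a multiple of (K−Z)×(K−Z) = 0, so 2·[KBD] and 2·[NMZ] are each linear in λ. Evaluating at λ=0 and λ=1:
  2·[KBD] = -6/5·λ + 6/5,   2·[NMZ] = 3
So [KBD]:[NMZ] = (-6/5·λ + 6/5) / (3). Setting this equal to 2/7:
  -6/5·λ + 6/5 = 2/7·(3)  ⇒  λ = 2/7
Then r = λ/(1−λ) = (2/7)/(5/7) = 2/5. Check: with r = 2/5, B = (-13/7, 10/7) and [KBD]:[NMZ] = 2/7 as required.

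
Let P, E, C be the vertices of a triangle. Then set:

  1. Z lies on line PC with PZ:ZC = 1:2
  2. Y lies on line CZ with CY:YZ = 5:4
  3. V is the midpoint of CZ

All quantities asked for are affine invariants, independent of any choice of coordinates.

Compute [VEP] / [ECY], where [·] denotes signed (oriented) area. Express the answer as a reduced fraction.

Assign P = (0, 0), E = (1, 0), C = (0, 1) — the answer is frame-independent, so this choice is without loss of generality.
1. Z lies on line PC with PZ:ZC = 1:2 ⇒ Z = (0, 1/3)
2. Y lies on line CZ with CY:YZ = 5:4 ⇒ Y = (0, 17/27)
3. V is the midpoint of CZ ⇒ V = (0, 2/3)
2·[VEP] = -2/3, 2·[ECY] = 10/27
[VEP]:[ECY] = -2/3:10/27 = -9/5

[VEP]:[ECY] = -9/5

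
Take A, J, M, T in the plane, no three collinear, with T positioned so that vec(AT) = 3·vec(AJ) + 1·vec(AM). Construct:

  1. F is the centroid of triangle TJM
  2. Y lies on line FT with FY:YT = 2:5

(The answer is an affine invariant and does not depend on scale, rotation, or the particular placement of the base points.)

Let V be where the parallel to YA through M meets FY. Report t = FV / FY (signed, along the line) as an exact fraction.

t = -17/2

Choose coordinates A = (0, 0), J = (1, 0), M = (0, 1), T = (3, 1).
1. F is the centroid of triangle TJM ⇒ F = (4/3, 2/3)
2. Y lies on line FT with FY:YT = 2:5 ⇒ Y = (38/21, 16/21)
through M parallel to YA: direction (-38/21, -16/21); meets FY at V = (-19/7, -1/7)
V = F + t·(Y−F) with t = -17/2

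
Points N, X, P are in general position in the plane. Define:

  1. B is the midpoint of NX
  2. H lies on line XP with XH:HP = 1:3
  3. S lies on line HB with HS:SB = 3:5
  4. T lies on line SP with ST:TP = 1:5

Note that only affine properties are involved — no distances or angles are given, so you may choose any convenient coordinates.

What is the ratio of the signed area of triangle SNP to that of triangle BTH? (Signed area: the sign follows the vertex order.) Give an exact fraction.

[SNP]:[BTH] = 21/2

Choose coordinates N = (0, 0), X = (1, 0), P = (0, 1).
1. B is the midpoint of NX ⇒ B = (1/2, 0)
2. H lies on line XP with XH:HP = 1:3 ⇒ H = (3/4, 1/4)
3. S lies on line HB with HS:SB = 3:5 ⇒ S = (21/32, 5/32)
4. T lies on line SP with ST:TP = 1:5 ⇒ T = (35/64, 19/64)
2·[SNP] = -21/32, 2·[BTH] = -1/16
[SNP]:[BTH] = -21/32:-1/16 = 21/2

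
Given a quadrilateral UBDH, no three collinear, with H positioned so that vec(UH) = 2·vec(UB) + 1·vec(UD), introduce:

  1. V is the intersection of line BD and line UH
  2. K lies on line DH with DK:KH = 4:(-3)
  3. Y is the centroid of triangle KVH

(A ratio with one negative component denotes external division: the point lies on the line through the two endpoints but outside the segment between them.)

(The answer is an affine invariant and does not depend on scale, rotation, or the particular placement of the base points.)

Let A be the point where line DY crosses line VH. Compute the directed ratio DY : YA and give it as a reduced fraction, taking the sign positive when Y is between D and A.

DY:YA = -2

Choose coordinates U = (0, 0), B = (1, 0), D = (0, 1), H = (2, 1).
1. V is the intersection of line BD and line UH ⇒ V = (2/3, 1/3)
2. K lies on line DH with DK:KH = 4:(-3) ⇒ K = (8, 1)
3. Y is the centroid of triangle KVH ⇒ Y = (32/9, 7/9)
line DY meets VH at A = (16/9, 8/9)
Y = D + t·(A−D) with t = 2, so DY:YA = 2:-1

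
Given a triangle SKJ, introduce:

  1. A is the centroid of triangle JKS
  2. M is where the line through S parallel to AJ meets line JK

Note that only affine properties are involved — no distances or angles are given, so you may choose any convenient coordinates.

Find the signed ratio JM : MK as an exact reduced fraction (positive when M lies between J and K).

JM:MK = -1/2

Assign S = (0, 0), K = (1, 0), J = (0, 1) — the answer is frame-independent, so this choice is without loss of generality.
1. A is the centroid of triangle JKS ⇒ A = (1/3, 1/3)
2. M is where the line through S parallel to AJ meets line JK ⇒ M = (-1, 2)
M = J + t·(K−J) with t = -1, so JM:MK = t:(1−t) = -1:2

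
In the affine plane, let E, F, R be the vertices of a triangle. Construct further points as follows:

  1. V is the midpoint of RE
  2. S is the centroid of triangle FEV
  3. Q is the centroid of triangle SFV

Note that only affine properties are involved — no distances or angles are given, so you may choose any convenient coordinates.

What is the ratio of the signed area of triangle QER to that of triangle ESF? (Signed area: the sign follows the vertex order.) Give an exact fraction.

Choose coordinates E = (0, 0), F = (1, 0), R = (0, 1).
1. V is the midpoint of RE ⇒ V = (0, 1/2)
2. S is the centroid of triangle FEV ⇒ S = (1/3, 1/6)
3. Q is the centroid of triangle SFV ⇒ Q = (4/9, 2/9)
2·[QER] = -4/9, 2·[ESF] = -1/6
[QER]:[ESF] = -4/9:-1/6 = 8/3

[QER]:[ESF] = 8/3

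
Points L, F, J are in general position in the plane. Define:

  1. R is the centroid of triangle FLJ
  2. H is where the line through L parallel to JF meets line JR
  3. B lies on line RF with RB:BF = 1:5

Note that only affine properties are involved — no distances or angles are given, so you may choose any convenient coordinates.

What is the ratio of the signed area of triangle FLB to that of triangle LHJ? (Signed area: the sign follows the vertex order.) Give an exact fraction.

[FLB]:[LHJ] = -5/18

Work in coordinates with L = (0, 0), F = (1, 0), J = (0, 1).
1. R is the centroid of triangle FLJ ⇒ R = (1/3, 1/3)
2. H is where the line through L parallel to JF meets line JR ⇒ H = (1, -1)
3. B lies on line RF with RB:BF = 1:5 ⇒ B = (4/9, 5/18)
2·[FLB] = -5/18, 2·[LHJ] = 1
[FLB]:[LHJ] = -5/18:1 = -5/18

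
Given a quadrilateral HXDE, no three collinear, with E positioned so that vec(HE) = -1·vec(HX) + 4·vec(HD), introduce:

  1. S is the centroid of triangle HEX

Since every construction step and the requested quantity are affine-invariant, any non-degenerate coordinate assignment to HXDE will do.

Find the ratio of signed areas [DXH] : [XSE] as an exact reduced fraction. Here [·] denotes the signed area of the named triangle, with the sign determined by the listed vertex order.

Choose coordinates H = (0, 0), X = (1, 0), D = (0, 1), E = (-1, 4).
1. S is the centroid of triangle HEX ⇒ S = (0, 4/3)
2·[DXH] = -1, 2·[XSE] = -4/3
[DXH]:[XSE] = -1:-4/3 = 3/4

[DXH]:[XSE] = 3/4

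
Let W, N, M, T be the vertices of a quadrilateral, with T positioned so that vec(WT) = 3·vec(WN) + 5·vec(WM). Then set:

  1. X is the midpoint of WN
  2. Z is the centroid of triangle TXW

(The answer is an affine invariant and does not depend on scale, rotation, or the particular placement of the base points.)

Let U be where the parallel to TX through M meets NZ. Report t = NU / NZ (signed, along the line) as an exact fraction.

Set W = (0, 0), N = (1, 0), M = (0, 1), T = (3, 5); any affine frame gives the same invariant.
1. X is the midpoint of WN ⇒ X = (1/2, 0)
2. Z is the centroid of triangle TXW ⇒ Z = (7/6, 5/3)
through M parallel to TX: direction (-5/2, -5); meets NZ at U = (11/8, 15/4)
U = N + t·(Z−N) with t = 9/4

t = 9/4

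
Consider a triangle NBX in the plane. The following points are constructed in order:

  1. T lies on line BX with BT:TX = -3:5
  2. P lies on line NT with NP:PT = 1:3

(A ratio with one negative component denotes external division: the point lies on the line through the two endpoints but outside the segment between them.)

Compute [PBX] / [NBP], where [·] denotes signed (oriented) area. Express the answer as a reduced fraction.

Assign N = (0, 0), B = (1, 0), X = (0, 1) — the answer is frame-independent, so this choice is without loss of generality.
1. T lies on line BX with BT:TX = -3:5 ⇒ T = (5/2, -3/2)
2. P lies on line NT with NP:PT = 1:3 ⇒ P = (5/8, -3/8)
2·[PBX] = 3/4, 2·[NBP] = -3/8
[PBX]:[NBP] = 3/4:-3/8 = -2

[PBX]:[NBP] = -2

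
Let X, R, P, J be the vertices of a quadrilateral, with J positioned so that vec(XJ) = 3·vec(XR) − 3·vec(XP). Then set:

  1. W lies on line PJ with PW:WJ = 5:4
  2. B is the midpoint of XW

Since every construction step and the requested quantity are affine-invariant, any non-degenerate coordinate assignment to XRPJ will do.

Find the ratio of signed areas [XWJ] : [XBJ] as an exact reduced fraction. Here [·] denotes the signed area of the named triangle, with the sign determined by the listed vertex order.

[XWJ]:[XBJ] = 2

Choose coordinates X = (0, 0), R = (1, 0), P = (0, 1), J = (3, -3).
1. W lies on line PJ with PW:WJ = 5:4 ⇒ W = (5/3, -11/9)
2. B is the midpoint of XW ⇒ B = (5/6, -11/18)
2·[XWJ] = -4/3, 2·[XBJ] = -2/3
[XWJ]:[XBJ] = -4/3:-2/3 = 2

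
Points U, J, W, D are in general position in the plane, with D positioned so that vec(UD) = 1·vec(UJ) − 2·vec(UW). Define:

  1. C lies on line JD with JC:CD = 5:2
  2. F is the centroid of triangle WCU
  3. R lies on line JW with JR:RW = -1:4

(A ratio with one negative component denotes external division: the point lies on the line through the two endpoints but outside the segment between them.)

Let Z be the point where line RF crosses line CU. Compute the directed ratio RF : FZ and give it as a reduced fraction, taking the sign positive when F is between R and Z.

RF:FZ = 26/7

Choose coordinates U = (0, 0), J = (1, 0), W = (0, 1), D = (1, -2).
1. C lies on line JD with JC:CD = 5:2 ⇒ C = (1, -10/7)
2. F is the centroid of triangle WCU ⇒ F = (1/3, -1/7)
3. R lies on line JW with JR:RW = -1:4 ⇒ R = (4/3, -1/3)
line RF meets CU at Z = (5/78, -25/273)
F = R + t·(Z−R) with t = 26/33, so RF:FZ = 26/33:7/33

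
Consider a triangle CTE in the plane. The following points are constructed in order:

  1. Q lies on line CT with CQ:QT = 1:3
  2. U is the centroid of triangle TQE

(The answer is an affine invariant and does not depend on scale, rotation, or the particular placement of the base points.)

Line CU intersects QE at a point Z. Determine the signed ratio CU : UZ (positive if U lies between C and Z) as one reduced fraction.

Set C = (0, 0), T = (1, 0), E = (0, 1); any affine frame gives the same invariant.
1. Q lies on line CT with CQ:QT = 1:3 ⇒ Q = (1/4, 0)
2. U is the centroid of triangle TQE ⇒ U = (5/12, 1/3)
line CU meets QE at Z = (5/24, 1/6)
U = C + t·(Z−C) with t = 2, so CU:UZ = 2:-1

CU:UZ = -2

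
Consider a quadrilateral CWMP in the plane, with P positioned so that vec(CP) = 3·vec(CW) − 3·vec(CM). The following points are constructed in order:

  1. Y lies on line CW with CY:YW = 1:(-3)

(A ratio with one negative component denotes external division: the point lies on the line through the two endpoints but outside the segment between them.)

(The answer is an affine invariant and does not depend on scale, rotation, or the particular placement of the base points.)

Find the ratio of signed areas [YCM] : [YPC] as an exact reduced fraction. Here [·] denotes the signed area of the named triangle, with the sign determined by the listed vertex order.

[YCM]:[YPC] = 1/3

Assign C = (0, 0), W = (1, 0), M = (0, 1), P = (3, -3) — the answer is frame-independent, so this choice is without loss of generality.
1. Y lies on line CW with CY:YW = 1:(-3) ⇒ Y = (-1/2, 0)
2·[YCM] = 1/2, 2·[YPC] = 3/2
[YCM]:[YPC] = 1/2:3/2 = 1/3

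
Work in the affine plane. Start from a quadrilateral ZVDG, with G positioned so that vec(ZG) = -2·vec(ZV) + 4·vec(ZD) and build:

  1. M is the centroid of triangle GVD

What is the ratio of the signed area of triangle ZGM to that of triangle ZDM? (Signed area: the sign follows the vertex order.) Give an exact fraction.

[ZGM]:[ZDM] = -6

Set Z = (0, 0), V = (1, 0), D = (0, 1), G = (-2, 4); any affine frame gives the same invariant.
1. M is the centroid of triangle GVD ⇒ M = (-1/3, 5/3)
2·[ZGM] = -2, 2·[ZDM] = 1/3
[ZGM]:[ZDM] = -2:1/3 = -6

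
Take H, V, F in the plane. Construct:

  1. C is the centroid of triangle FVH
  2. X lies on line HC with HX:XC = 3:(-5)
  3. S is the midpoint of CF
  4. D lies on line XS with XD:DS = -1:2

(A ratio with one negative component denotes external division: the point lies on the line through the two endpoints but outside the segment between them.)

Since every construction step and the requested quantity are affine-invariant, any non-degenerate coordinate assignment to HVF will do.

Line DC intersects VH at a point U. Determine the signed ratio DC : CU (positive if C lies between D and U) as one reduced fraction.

Choose coordinates H = (0, 0), V = (1, 0), F = (0, 1).
1. C is the centroid of triangle FVH ⇒ C = (1/3, 1/3)
2. X lies on line HC with HX:XC = 3:(-5) ⇒ X = (-1/2, -1/2)
3. S is the midpoint of CF ⇒ S = (1/6, 2/3)
4. D lies on line XS with XD:DS = -1:2 ⇒ D = (-7/6, -5/3)
line DC meets VH at U = (1/12, 0)
C = D + t·(U−D) with t = 6/5, so DC:CU = 6/5:-1/5

DC:CU = -6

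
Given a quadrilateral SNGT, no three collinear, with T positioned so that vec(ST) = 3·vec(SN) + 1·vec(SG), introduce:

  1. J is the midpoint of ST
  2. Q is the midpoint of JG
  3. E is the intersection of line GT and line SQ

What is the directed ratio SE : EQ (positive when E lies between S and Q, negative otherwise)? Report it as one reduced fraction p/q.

Assign S = (0, 0), N = (1, 0), G = (0, 1), T = (3, 1) — the answer is frame-independent, so this choice is without loss of generality.
1. J is the midpoint of ST ⇒ J = (3/2, 1/2)
2. Q is the midpoint of JG ⇒ Q = (3/4, 3/4)
3. E is the intersection of line GT and line SQ ⇒ E = (1, 1)
E = S + t·(Q−S) with t = 4/3, so SE:EQ = t:(1−t) = 4/3:-1/3

SE:EQ = -4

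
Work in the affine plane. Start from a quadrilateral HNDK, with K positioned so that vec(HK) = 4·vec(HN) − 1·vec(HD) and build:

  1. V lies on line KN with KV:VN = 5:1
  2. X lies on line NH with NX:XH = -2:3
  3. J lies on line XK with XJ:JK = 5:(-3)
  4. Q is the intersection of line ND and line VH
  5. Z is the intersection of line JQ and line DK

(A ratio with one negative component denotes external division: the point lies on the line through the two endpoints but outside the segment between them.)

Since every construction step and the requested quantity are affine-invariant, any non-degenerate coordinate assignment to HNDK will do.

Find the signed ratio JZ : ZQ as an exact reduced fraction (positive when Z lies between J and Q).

JZ:ZQ = -4/3

Set H = (0, 0), N = (1, 0), D = (0, 1), K = (4, -1); any affine frame gives the same invariant.
1. V lies on line KN with KV:VN = 5:1 ⇒ V = (3/2, -1/6)
2. X lies on line NH with NX:XH = -2:3 ⇒ X = (3, 0)
3. J lies on line XK with XJ:JK = 5:(-3) ⇒ J = (11/2, -5/2)
4. Q is the intersection of line ND and line VH ⇒ Q = (9/8, -1/8)
5. Z is the intersection of line JQ and line DK ⇒ Z = (-12, 7)
Z = J + t·(Q−J) with t = 4, so JZ:ZQ = t:(1−t) = 4:-3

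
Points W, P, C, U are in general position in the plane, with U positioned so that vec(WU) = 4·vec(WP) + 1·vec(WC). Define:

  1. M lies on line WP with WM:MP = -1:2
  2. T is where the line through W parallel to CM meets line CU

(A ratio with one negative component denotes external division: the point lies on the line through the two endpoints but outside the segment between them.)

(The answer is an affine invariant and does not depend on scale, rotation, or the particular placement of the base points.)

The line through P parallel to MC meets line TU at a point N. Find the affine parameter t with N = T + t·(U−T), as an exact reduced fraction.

Choose coordinates W = (0, 0), P = (1, 0), C = (0, 1), U = (4, 1).
1. M lies on line WP with WM:MP = -1:2 ⇒ M = (-1, 0)
2. T is where the line through W parallel to CM meets line CU ⇒ T = (1, 1)
through P parallel to MC: direction (1, 1); meets TU at N = (2, 1)
N = T + t·(U−T) with t = 1/3

t = 1/3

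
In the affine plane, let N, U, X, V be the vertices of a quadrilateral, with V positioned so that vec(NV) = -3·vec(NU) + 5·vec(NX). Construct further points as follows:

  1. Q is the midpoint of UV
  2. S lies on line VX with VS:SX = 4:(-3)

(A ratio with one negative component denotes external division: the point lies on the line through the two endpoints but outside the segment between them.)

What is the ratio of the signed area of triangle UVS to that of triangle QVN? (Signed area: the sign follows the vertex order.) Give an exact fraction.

[UVS]:[QVN] = 8/5

Set N = (0, 0), U = (1, 0), X = (0, 1), V = (-3, 5); any affine frame gives the same invariant.
1. Q is the midpoint of UV ⇒ Q = (-1, 5/2)
2. S lies on line VX with VS:SX = 4:(-3) ⇒ S = (9, -11)
2·[UVS] = 4, 2·[QVN] = 5/2
[UVS]:[QVN] = 4:5/2 = 8/5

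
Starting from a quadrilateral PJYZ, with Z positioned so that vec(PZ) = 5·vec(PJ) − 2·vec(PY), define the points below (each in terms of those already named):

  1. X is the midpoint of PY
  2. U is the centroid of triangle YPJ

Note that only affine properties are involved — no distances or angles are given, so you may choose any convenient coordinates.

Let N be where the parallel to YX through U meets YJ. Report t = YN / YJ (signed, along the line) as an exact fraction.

Assign P = (0, 0), J = (1, 0), Y = (0, 1), Z = (5, -2) — the answer is frame-independent, so this choice is without loss of generality.
1. X is the midpoint of PY ⇒ X = (0, 1/2)
2. U is the centroid of triangle YPJ ⇒ U = (1/3, 1/3)
through U parallel to YX: direction (0, -1/2); meets YJ at N = (1/3, 2/3)
N = Y + t·(J−Y) with t = 1/3

t = 1/3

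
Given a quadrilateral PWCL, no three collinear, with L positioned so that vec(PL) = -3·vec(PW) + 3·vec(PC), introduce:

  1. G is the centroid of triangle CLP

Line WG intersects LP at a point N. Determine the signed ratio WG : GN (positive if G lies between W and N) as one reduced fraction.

Assign P = (0, 0), W = (1, 0), C = (0, 1), L = (-3, 3) — the answer is frame-independent, so this choice is without loss of generality.
1. G is the centroid of triangle CLP ⇒ G = (-1, 4/3)
line WG meets LP at N = (-2, 2)
G = W + t·(N−W) with t = 2/3, so WG:GN = 2/3:1/3

WG:GN = 2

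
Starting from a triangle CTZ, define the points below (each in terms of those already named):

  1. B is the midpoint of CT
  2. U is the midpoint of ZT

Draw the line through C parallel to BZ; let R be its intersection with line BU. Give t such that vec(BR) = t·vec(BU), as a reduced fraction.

t = -2

Set C = (0, 0), T = (1, 0), Z = (0, 1); any affine frame gives the same invariant.
1. B is the midpoint of CT ⇒ B = (1/2, 0)
2. U is the midpoint of ZT ⇒ U = (1/2, 1/2)
through C parallel to BZ: direction (-1/2, 1); meets BU at R = (1/2, -1)
R = B + t·(U−B) with t = -2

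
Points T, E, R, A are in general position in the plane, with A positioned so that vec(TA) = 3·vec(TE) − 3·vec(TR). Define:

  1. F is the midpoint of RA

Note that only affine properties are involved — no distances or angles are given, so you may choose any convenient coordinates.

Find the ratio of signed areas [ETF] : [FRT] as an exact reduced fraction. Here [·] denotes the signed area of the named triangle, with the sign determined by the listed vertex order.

Work in coordinates with T = (0, 0), E = (1, 0), R = (0, 1), A = (3, -3).
1. F is the midpoint of RA ⇒ F = (3/2, -1)
2·[ETF] = 1, 2·[FRT] = 3/2
[ETF]:[FRT] = 1:3/2 = 2/3

[ETF]:[FRT] = 2/3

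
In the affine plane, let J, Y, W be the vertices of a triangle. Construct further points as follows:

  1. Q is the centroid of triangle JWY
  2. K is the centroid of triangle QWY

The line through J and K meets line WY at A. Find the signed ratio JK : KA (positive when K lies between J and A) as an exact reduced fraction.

Assign J = (0, 0), Y = (1, 0), W = (0, 1) — the answer is frame-independent, so this choice is without loss of generality.
1. Q is the centroid of triangle JWY ⇒ Q = (1/3, 1/3)
2. K is the centroid of triangle QWY ⇒ K = (4/9, 4/9)
line JK meets WY at A = (1/2, 1/2)
K = J + t·(A−J) with t = 8/9, so JK:KA = 8/9:1/9

JK:KA = 8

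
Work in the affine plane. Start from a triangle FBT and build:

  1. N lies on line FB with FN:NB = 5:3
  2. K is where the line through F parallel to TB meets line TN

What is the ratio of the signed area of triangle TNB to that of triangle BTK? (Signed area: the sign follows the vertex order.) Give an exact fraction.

[TNB]:[BTK] = 3/8

Work in coordinates with F = (0, 0), B = (1, 0), T = (0, 1).
1. N lies on line FB with FN:NB = 5:3 ⇒ N = (5/8, 0)
2. K is where the line through F parallel to TB meets line TN ⇒ K = (5/3, -5/3)
2·[TNB] = 3/8, 2·[BTK] = 1
[TNB]:[BTK] = 3/8:1 = 3/8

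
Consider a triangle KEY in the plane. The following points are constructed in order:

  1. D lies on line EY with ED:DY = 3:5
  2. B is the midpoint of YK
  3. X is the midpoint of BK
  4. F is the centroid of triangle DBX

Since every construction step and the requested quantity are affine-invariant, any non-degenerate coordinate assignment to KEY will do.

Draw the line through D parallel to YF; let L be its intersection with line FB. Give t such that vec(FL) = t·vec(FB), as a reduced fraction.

Choose coordinates K = (0, 0), E = (1, 0), Y = (0, 1).
1. D lies on line EY with ED:DY = 3:5 ⇒ D = (5/8, 3/8)
2. B is the midpoint of YK ⇒ B = (0, 1/2)
3. X is the midpoint of BK ⇒ X = (0, 1/4)
4. F is the centroid of triangle DBX ⇒ F = (5/24, 3/8)
through D parallel to YF: direction (5/24, -5/8); meets FB at L = (35/48, 1/16)
L = F + t·(B−F) with t = -5/2

t = -5/2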